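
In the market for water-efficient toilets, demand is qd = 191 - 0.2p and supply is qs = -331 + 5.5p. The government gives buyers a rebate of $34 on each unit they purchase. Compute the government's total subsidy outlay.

Pre-subsidy: 191 - 0.2p = -331 + 5.5p gives p* = 1740/19, q* = 3281/19.
With the rebate, buyers effectively pay pb = ps − 34, where ps is the price sellers receive.
Demand in terms of ps becomes qd = 191 − 0.2(ps − 34) = 197.8 - 0.2ps. Setting this equal to supply: 197.8 - 0.2ps = -331 + 5.5ps, so ps = 5288/57.
Buyers pay pb = 5288/57 − 34 = 3350/57; q' = -331 + 5.5·(5288/57) = 10217/57.
Government outlay = subsidy × quantity = 34 × 10217/57 = 347378/57.

Government cost = 347378/57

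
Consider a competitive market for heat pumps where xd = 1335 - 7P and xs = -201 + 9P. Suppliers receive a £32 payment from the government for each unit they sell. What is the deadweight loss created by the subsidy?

Pre-subsidy: 1335 - 7P = -201 + 9P gives P* = 96, x* = 663.
With the subsidy, sellers receive Ps = Pb + 32 for each unit, where Pb is the price buyers pay.
Supply in terms of Pb becomes xs = -201 + 9(Pb + 32) = 87 + 9Pb. Setting this equal to demand: 1335 - 7Pb = 87 + 9Pb, so Pb = 78.
Sellers receive Ps = 78 + 32 = 110; x' = 1335 − 7·78 = 789.
The subsidy expands output by 789 − 663 = 126 past the efficient level; on those units the gap between marginal cost and willingness to pay runs from 0 up to 32.
DWL = ½ × 32 × 126 = 2016.

Deadweight loss = £2016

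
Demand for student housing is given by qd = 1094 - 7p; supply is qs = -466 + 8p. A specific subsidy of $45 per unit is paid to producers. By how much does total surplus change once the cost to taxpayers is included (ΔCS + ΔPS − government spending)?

Net change in total surplus = -$3780

Pre-subsidy: 1094 - 7p = -466 + 8p gives p* = 104, q* = 366.
With the subsidy, sellers receive ps = pb + 45 for each unit, where pb is the price buyers pay.
Supply in terms of pb becomes qs = -466 + 8(pb + 45) = -106 + 8pb. Setting this equal to demand: 1094 - 7pb = -106 + 8pb, so pb = 80.
Sellers receive ps = 80 + 45 = 125; q' = 1094 − 7·80 = 534.
ΔCS = ½(366 + 534)(104 − 80) = 10800; ΔPS = ½(366 + 534)(125 − 104) = 9450.
Government spending = 45 × 534 = 24030.
Net change = 10800 + 9450 − 24030 = -3780. The loss equals the DWL triangle ½·45·168.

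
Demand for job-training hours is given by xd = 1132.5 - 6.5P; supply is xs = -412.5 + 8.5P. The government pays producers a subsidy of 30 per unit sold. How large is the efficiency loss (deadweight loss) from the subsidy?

Deadweight loss = 1657.5

Pre-subsidy: 1132.5 - 6.5P = -412.5 + 8.5P gives P* = 103, x* = 463.
With the subsidy, sellers receive Ps = Pb + 30 for each unit, where Pb is the price buyers pay.
Supply in terms of Pb becomes xs = -412.5 + 8.5(Pb + 30) = -157.5 + 8.5Pb. Setting this equal to demand: 1132.5 - 6.5Pb = -157.5 + 8.5Pb, so Pb = 86.
Sellers receive Ps = 86 + 30 = 116; x' = 1132.5 − 6.5·86 = 573.5.
The subsidy expands output by 573.5 − 463 = 110.5 past the efficient level; on those units the gap between marginal cost and willingness to pay runs from 0 up to 30.
DWL = ½ × 30 × 110.5 = 1657.5.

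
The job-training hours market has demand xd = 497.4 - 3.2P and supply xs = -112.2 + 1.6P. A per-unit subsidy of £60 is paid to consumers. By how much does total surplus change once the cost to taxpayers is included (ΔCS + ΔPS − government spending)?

Net change in total surplus = -£1920

Pre-subsidy: 497.4 - 3.2P = -112.2 + 1.6P gives P* = 127, x* = 91.
With the rebate, buyers effectively pay Pb = Ps − 60, where Ps is the price sellers receive.
Demand in terms of Ps becomes xd = 497.4 − 3.2(Ps − 60) = 689.4 - 3.2Ps. Setting this equal to supply: 689.4 - 3.2Ps = -112.2 + 1.6Ps, so Ps = 167.
Buyers pay Pb = 167 − 60 = 107; x' = -112.2 + 1.6·167 = 155.
ΔCS = ½(91 + 155)(127 − 107) = 2460; ΔPS = ½(91 + 155)(167 − 127) = 4920.
Government spending = 60 × 155 = 9300.
Net change = 2460 + 4920 − 9300 = -1920. The loss equals the DWL triangle ½·60·64.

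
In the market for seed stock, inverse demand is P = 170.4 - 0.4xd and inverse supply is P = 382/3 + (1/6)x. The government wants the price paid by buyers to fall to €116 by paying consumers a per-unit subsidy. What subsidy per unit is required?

At a buyer price of 116, quantity demanded is 426 − 2.5·116 = 136.
Sellers supply 136 only when they receive Ps = 382/3 + (1/6)·136 = 150.
s = Ps − Pb = 150 − 116 = 34.

Required subsidy s = €34 per unit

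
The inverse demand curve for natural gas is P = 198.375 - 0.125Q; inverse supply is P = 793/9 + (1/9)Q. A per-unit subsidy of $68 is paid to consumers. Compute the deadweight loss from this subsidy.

Deadweight loss = $9792

Pre-subsidy: 198.375 - 0.125Q = 793/9 + (1/9)Q gives Q* = 467 and P* = 140.
With the rebate, buyers effectively pay Pb = Ps − 68, where Ps is the price sellers receive.
On the curves, Pb = 198.375 - 0.125Q and Ps = 793/9 + (1/9)Q; the wedge Ps − Pb = 68 gives 793/9 + (1/9)Q − (198.375 - 0.125Q) = 68, so Q' = 755.
Then Pb = 198.375 − 0.125·755 = 104 and Ps = 793/9 + (1/9)·755 = 172.
The subsidy expands output by 755 − 467 = 288 past the efficient level; on those units the gap between marginal cost and willingness to pay runs from 0 up to 68.
DWL = ½ × 68 × 288 = 9792.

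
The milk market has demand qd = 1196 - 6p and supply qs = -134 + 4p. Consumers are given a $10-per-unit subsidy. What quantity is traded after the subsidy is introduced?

Pre-subsidy: 1196 - 6p = -134 + 4p gives p* = 133, q* = 398.
With the rebate, buyers effectively pay pb = ps − 10, where ps is the price sellers receive.
Demand in terms of ps becomes qd = 1196 − 6(ps − 10) = 1256 - 6ps. Setting this equal to supply: 1256 - 6ps = -134 + 4ps, so ps = 139.
Buyers pay pb = 139 − 10 = 129; q' = -134 + 4·139 = 422.

q' = 422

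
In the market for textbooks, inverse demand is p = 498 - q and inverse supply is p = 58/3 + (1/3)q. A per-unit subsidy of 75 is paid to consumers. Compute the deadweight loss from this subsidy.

Pre-subsidy: 498 - q = 58/3 + (1/3)q gives q* = 359 and p* = 139.
With the rebate, buyers effectively pay pb = ps − 75, where ps is the price sellers receive.
On the curves, pb = 498 - q and ps = 58/3 + (1/3)q; the wedge ps − pb = 75 gives 58/3 + (1/3)q − (498 - q) = 75, so q' = 415.25.
Then pb = 498 − 1·415.25 = 82.75 and ps = 58/3 + (1/3)·415.25 = 157.75.
The subsidy expands output by 415.25 − 359 = 56.25 past the efficient level; on those units the gap between marginal cost and willingness to pay runs from 0 up to 75.
DWL = ½ × 75 × 56.25 = 2109.375.

Deadweight loss = 2109.375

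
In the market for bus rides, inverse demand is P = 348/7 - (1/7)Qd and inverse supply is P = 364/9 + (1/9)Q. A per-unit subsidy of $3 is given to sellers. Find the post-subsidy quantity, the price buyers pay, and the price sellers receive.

Pre-subsidy: 348/7 - (1/7)Q = 364/9 + (1/9)Q gives Q* = 36.5 and P* = 44.5.
With the subsidy, sellers receive Ps = Pb + 3 for each unit, where Pb is the price buyers pay.
On the curves, Pb = 348/7 - (1/7)Q and Ps = 364/9 + (1/9)Q; the wedge Ps − Pb = 3 gives 364/9 + (1/9)Q − (348/7 - (1/7)Q) = 3, so Q' = 48.3125.
Then Pb = 348/7 − (1/7)·48.3125 = 42.8125 and Ps = 364/9 + (1/9)·48.3125 = 45.8125.

Q' = 48.3125; buyers pay $42.8125; sellers receive $45.8125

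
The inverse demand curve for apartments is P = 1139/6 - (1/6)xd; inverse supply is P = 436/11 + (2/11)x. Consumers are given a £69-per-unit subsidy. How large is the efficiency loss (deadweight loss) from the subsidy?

Deadweight loss = £6831

Pre-subsidy: 1139/6 - (1/6)x = 436/11 + (2/11)x gives x* = 431 and P* = 118.
With the rebate, buyers effectively pay Pb = Ps − 69, where Ps is the price sellers receive.
On the curves, Pb = 1139/6 - (1/6)x and Ps = 436/11 + (2/11)x; the wedge Ps − Pb = 69 gives 436/11 + (2/11)x − (1139/6 - (1/6)x) = 69, so x' = 629.
Then Pb = 1139/6 − (1/6)·629 = 85 and Ps = 436/11 + (2/11)·629 = 154.
The subsidy expands output by 629 − 431 = 198 past the efficient level; on those units the gap between marginal cost and willingness to pay runs from 0 up to 69.
DWL = ½ × 69 × 198 = 6831.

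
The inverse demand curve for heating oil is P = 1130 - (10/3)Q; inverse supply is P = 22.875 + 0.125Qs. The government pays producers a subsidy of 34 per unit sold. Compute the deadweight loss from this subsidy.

Pre-subsidy: 1130 - (10/3)Q = 22.875 + 0.125Q gives Q* = 26571/83 and P* = 5220/83.
With the subsidy, sellers receive Ps = Pb + 34 for each unit, where Pb is the price buyers pay.
On the curves, Pb = 1130 - (10/3)Q and Ps = 22.875 + 0.125Q; the wedge Ps − Pb = 34 gives 22.875 + 0.125Q − (1130 - (10/3)Q) = 34, so Q' = 27387/83.
Then Pb = 1130 − (10/3)·(27387/83) = 2500/83 and Ps = 22.875 + 0.125·(27387/83) = 5322/83.
The subsidy expands output by 27387/83 − 26571/83 = 816/83 past the efficient level; on those units the gap between marginal cost and willingness to pay runs from 0 up to 34.
DWL = ½ × 34 × 816/83 = 13872/83.

Deadweight loss = 13872/83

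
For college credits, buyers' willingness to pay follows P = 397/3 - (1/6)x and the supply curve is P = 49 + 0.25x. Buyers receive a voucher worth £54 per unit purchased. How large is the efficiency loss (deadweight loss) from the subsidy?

Deadweight loss = £3499.2

Pre-subsidy: 397/3 - (1/6)x = 49 + 0.25x gives x* = 200 and P* = 99.
With the rebate, buyers effectively pay Pb = Ps − 54, where Ps is the price sellers receive.
On the curves, Pb = 397/3 - (1/6)x and Ps = 49 + 0.25x; the wedge Ps − Pb = 54 gives 49 + 0.25x − (397/3 - (1/6)x) = 54, so x' = 329.6.
Then Pb = 397/3 − (1/6)·329.6 = 77.4 and Ps = 49 + 0.25·329.6 = 131.4.
The subsidy expands output by 329.6 − 200 = 129.6 past the efficient level; on those units the gap between marginal cost and willingness to pay runs from 0 up to 54.
DWL = ½ × 54 × 129.6 = 3499.2.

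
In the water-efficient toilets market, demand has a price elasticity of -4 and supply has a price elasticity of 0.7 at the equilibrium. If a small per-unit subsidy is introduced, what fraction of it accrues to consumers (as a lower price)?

For a small subsidy around the equilibrium, the benefit split depends on the relative slopes, which at a point are proportional to the elasticities.
Buyer share = εs/(εs + |εd|) = 0.7/(0.7 + 4) = 7/47; seller share = |εd|/(εs + |εd|) = 40/47.

Consumer share = 7/47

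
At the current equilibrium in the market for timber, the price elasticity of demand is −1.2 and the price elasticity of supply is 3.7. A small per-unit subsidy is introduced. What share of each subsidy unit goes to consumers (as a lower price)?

Consumer share = 37/49

For a small subsidy around the equilibrium, the benefit split depends on the relative slopes, which at a point are proportional to the elasticities.
Buyer share = εs/(εs + |εd|) = 3.7/(3.7 + 1.2) = 37/49; seller share = |εd|/(εs + |εd|) = 12/49.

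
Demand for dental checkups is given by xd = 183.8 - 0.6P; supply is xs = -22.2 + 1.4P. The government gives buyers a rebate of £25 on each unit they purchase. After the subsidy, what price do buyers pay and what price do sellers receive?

Buyers pay £85.5; sellers receive £110.5

Pre-subsidy: 183.8 - 0.6P = -22.2 + 1.4P gives P* = 103, x* = 122.
With the rebate, buyers effectively pay Pb = Ps − 25, where Ps is the price sellers receive.
Demand in terms of Ps becomes xd = 183.8 − 0.6(Ps − 25) = 198.8 - 0.6Ps. Setting this equal to supply: 198.8 - 0.6Ps = -22.2 + 1.4Ps, so Ps = 110.5.
Buyers pay Pb = 110.5 − 25 = 85.5; x' = -22.2 + 1.4·110.5 = 132.5.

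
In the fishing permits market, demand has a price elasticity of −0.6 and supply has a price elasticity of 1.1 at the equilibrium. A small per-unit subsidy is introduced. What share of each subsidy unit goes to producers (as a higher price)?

Producer share = 6/17

For a small subsidy around the equilibrium, the benefit split depends on the relative slopes, which at a point are proportional to the elasticities.
Buyer share = εs/(εs + |εd|) = 1.1/(1.1 + 0.6) = 11/17; seller share = |εd|/(εs + |εd|) = 6/17.
So producers capture 6/17 of the subsidy.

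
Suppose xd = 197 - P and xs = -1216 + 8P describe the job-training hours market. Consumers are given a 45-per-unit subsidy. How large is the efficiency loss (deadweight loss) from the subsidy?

Pre-subsidy: 197 - P = -1216 + 8P gives P* = 157, x* = 40.
With the rebate, buyers effectively pay Pb = Ps − 45, where Ps is the price sellers receive.
Demand in terms of Ps becomes xd = 197 − 1(Ps − 45) = 242 - Ps. Setting this equal to supply: 242 - Ps = -1216 + 8Ps, so Ps = 162.
Buyers pay Pb = 162 − 45 = 117; x' = -1216 + 8·162 = 80.
The subsidy expands output by 80 − 40 = 40 past the efficient level; on those units the gap between marginal cost and willingness to pay runs from 0 up to 45.
DWL = ½ × 45 × 40 = 900.

Deadweight loss = 900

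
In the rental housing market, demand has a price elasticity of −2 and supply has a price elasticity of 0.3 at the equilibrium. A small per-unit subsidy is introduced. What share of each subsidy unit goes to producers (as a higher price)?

For a small subsidy around the equilibrium, the benefit split depends on the relative slopes, which at a point are proportional to the elasticities.
Buyer share = εs/(εs + |εd|) = 0.3/(0.3 + 2) = 3/23; seller share = |εd|/(εs + |εd|) = 20/23.
So producers capture 20/23 of the subsidy.

Producer share = 20/23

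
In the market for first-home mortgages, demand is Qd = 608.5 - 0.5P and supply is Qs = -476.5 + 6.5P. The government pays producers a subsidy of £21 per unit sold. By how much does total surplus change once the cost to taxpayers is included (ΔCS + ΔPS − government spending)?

Pre-subsidy: 608.5 - 0.5P = -476.5 + 6.5P gives P* = 155, Q* = 531.
With the subsidy, sellers receive Ps = Pb + 21 for each unit, where Pb is the price buyers pay.
Supply in terms of Pb becomes Qs = -476.5 + 6.5(Pb + 21) = -340 + 6.5Pb. Setting this equal to demand: 608.5 - 0.5Pb = -340 + 6.5Pb, so Pb = 135.5.
Sellers receive Ps = 135.5 + 21 = 156.5; Q' = 608.5 − 0.5·135.5 = 540.75.
ΔCS = ½(531 + 540.75)(155 − 135.5) = 10449.5625; ΔPS = ½(531 + 540.75)(156.5 − 155) = 803.8125.
Government spending = 21 × 540.75 = 11355.75.
Net change = 10449.5625 + 803.8125 − 11355.75 = -102.375. The loss equals the DWL triangle ½·21·9.75.

Net change in total surplus = -£102.375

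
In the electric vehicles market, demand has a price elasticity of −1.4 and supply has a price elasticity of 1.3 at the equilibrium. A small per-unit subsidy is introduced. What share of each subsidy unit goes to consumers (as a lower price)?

For a small subsidy around the equilibrium, the benefit split depends on the relative slopes, which at a point are proportional to the elasticities.
Buyer share = εs/(εs + |εd|) = 1.3/(1.3 + 1.4) = 13/27; seller share = |εd|/(εs + |εd|) = 14/27.

Consumer share = 13/27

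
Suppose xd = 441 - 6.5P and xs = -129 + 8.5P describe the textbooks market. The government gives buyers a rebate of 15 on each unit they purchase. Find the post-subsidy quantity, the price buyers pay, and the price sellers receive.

Pre-subsidy: 441 - 6.5P = -129 + 8.5P gives P* = 38, x* = 194.
With the rebate, buyers effectively pay Pb = Ps − 15, where Ps is the price sellers receive.
Demand in terms of Ps becomes xd = 441 − 6.5(Ps − 15) = 538.5 - 6.5Ps. Setting this equal to supply: 538.5 - 6.5Ps = -129 + 8.5Ps, so Ps = 44.5.
Buyers pay Pb = 44.5 − 15 = 29.5; x' = -129 + 8.5·44.5 = 249.25.

x' = 249.25; buyers pay 29.5; sellers receive 44.5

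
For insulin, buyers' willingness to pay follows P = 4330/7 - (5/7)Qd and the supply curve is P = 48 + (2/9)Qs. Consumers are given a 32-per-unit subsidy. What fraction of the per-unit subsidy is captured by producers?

Producer share = 14/59

Pre-subsidy: 4330/7 - (5/7)Q = 48 + (2/9)Q gives Q* = 35946/59 and P* = 10820/59.
With the rebate, buyers effectively pay Pb = Ps − 32, where Ps is the price sellers receive.
On the curves, Pb = 4330/7 - (5/7)Q and Ps = 48 + (2/9)Q; the wedge Ps − Pb = 32 gives 48 + (2/9)Q − (4330/7 - (5/7)Q) = 32, so Q' = 37962/59.
Then Pb = 4330/7 − (5/7)·(37962/59) = 9380/59 and Ps = 48 + (2/9)·(37962/59) = 11268/59.
Buyers' price falls by P* − Pb = 10820/59 − 9380/59 = 1440/59; sellers' price rises by Ps − P* = 11268/59 − 10820/59 = 448/59.
So producers capture (448/59)/32 = 14/59 of each unit of subsidy.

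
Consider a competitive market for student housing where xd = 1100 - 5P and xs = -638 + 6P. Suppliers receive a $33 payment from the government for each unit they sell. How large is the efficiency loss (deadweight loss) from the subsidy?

Deadweight loss = $1485

Pre-subsidy: 1100 - 5P = -638 + 6P gives P* = 158, x* = 310.
With the subsidy, sellers receive Ps = Pb + 33 for each unit, where Pb is the price buyers pay.
Supply in terms of Pb becomes xs = -638 + 6(Pb + 33) = -440 + 6Pb. Setting this equal to demand: 1100 - 5Pb = -440 + 6Pb, so Pb = 140.
Sellers receive Ps = 140 + 33 = 173; x' = 1100 − 5·140 = 400.
The subsidy expands output by 400 − 310 = 90 past the efficient level; on those units the gap between marginal cost and willingness to pay runs from 0 up to 33.
DWL = ½ × 33 × 90 = 1485.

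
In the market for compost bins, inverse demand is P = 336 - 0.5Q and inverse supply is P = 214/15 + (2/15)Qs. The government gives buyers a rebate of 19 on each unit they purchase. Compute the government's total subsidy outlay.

Pre-subsidy: 336 - 0.5Q = 214/15 + (2/15)Q gives Q* = 508 and P* = 82.
With the rebate, buyers effectively pay Pb = Ps − 19, where Ps is the price sellers receive.
On the curves, Pb = 336 - 0.5Q and Ps = 214/15 + (2/15)Q; the wedge Ps − Pb = 19 gives 214/15 + (2/15)Q − (336 - 0.5Q) = 19, so Q' = 538.
Then Pb = 336 − 0.5·538 = 67 and Ps = 214/15 + (2/15)·538 = 86.
Government outlay = subsidy × quantity = 19 × 538 = 10222.

Government cost = 10222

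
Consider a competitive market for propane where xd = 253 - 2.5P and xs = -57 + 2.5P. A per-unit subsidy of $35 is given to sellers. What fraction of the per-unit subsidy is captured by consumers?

Consumer share = 0.5

Pre-subsidy: 253 - 2.5P = -57 + 2.5P gives P* = 62, x* = 98.
With the subsidy, sellers receive Ps = Pb + 35 for each unit, where Pb is the price buyers pay.
Supply in terms of Pb becomes xs = -57 + 2.5(Pb + 35) = 30.5 + 2.5Pb. Setting this equal to demand: 253 - 2.5Pb = 30.5 + 2.5Pb, so Pb = 44.5.
Sellers receive Ps = 44.5 + 35 = 79.5; x' = 253 − 2.5·44.5 = 141.75.
Buyers' price falls by P* − Pb = 62 − 44.5 = 17.5; sellers' price rises by Ps − P* = 79.5 − 62 = 17.5.
So consumers capture 17.5/35 = 0.5 of each unit of subsidy.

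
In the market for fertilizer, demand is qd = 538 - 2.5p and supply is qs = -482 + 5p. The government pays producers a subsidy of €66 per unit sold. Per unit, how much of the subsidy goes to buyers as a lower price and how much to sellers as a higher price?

Buyers gain €44 per unit; sellers gain €22 per unit

Pre-subsidy: 538 - 2.5p = -482 + 5p gives p* = 136, q* = 198.
With the subsidy, sellers receive ps = pb + 66 for each unit, where pb is the price buyers pay.
Supply in terms of pb becomes qs = -482 + 5(pb + 66) = -152 + 5pb. Setting this equal to demand: 538 - 2.5pb = -152 + 5pb, so pb = 92.
Sellers receive ps = 92 + 66 = 158; q' = 538 − 2.5·92 = 308.
Buyers' price falls by p* − pb = 136 − 92 = 44; sellers' price rises by ps − p* = 158 − 136 = 22.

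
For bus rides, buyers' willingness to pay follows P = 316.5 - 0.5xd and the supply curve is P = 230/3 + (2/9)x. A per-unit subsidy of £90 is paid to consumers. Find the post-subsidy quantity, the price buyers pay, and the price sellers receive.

x' = 5937/13; buyers pay 1146/13; sellers receive 2316/13

Pre-subsidy: 316.5 - 0.5x = 230/3 + (2/9)x gives x* = 4317/13 and P* = 1956/13.
With the rebate, buyers effectively pay Pb = Ps − 90, where Ps is the price sellers receive.
On the curves, Pb = 316.5 - 0.5x and Ps = 230/3 + (2/9)x; the wedge Ps − Pb = 90 gives 230/3 + (2/9)x − (316.5 - 0.5x) = 90, so x' = 5937/13.
Then Pb = 316.5 − 0.5·(5937/13) = 1146/13 and Ps = 230/3 + (2/9)·(5937/13) = 2316/13.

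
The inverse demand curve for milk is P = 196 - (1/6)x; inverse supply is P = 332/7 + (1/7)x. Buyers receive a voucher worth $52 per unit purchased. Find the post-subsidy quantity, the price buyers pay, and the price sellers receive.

Pre-subsidy: 196 - (1/6)x = 332/7 + (1/7)x gives x* = 480 and P* = 116.
With the rebate, buyers effectively pay Pb = Ps − 52, where Ps is the price sellers receive.
On the curves, Pb = 196 - (1/6)x and Ps = 332/7 + (1/7)x; the wedge Ps − Pb = 52 gives 332/7 + (1/7)x − (196 - (1/6)x) = 52, so x' = 648.
Then Pb = 196 − (1/6)·648 = 88 and Ps = 332/7 + (1/7)·648 = 140.

x' = 648; buyers pay $88; sellers receive $140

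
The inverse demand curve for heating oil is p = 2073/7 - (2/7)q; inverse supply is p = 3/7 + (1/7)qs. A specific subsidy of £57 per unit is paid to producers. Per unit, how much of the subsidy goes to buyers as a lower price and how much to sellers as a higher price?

Pre-subsidy: 2073/7 - (2/7)q = 3/7 + (1/7)q gives q* = 690 and p* = 99.
With the subsidy, sellers receive ps = pb + 57 for each unit, where pb is the price buyers pay.
On the curves, pb = 2073/7 - (2/7)q and ps = 3/7 + (1/7)q; the wedge ps − pb = 57 gives 3/7 + (1/7)q − (2073/7 - (2/7)q) = 57, so q' = 823.
Then pb = 2073/7 − (2/7)·823 = 61 and ps = 3/7 + (1/7)·823 = 118.
Buyers' price falls by p* − pb = 99 − 61 = 38; sellers' price rises by ps − p* = 118 − 99 = 19.

Buyers gain £38 per unit; sellers gain £19 per unit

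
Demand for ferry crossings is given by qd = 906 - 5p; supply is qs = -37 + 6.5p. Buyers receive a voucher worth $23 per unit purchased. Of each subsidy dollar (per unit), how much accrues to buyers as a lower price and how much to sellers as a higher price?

Buyers gain $13 per unit; sellers gain $10 per unit

Pre-subsidy: 906 - 5p = -37 + 6.5p gives p* = 82, q* = 496.
With the rebate, buyers effectively pay pb = ps − 23, where ps is the price sellers receive.
Demand in terms of ps becomes qd = 906 − 5(ps − 23) = 1021 - 5ps. Setting this equal to supply: 1021 - 5ps = -37 + 6.5ps, so ps = 92.
Buyers pay pb = 92 − 23 = 69; q' = -37 + 6.5·92 = 561.
Buyers' price falls by p* − pb = 82 − 69 = 13; sellers' price rises by ps − p* = 92 − 82 = 10.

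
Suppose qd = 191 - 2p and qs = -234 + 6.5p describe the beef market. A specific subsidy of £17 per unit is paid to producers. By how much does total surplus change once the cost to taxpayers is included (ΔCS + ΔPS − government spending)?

Pre-subsidy: 191 - 2p = -234 + 6.5p gives p* = 50, q* = 91.
With the subsidy, sellers receive ps = pb + 17 for each unit, where pb is the price buyers pay.
Supply in terms of pb becomes qs = -234 + 6.5(pb + 17) = -123.5 + 6.5pb. Setting this equal to demand: 191 - 2pb = -123.5 + 6.5pb, so pb = 37.
Sellers receive ps = 37 + 17 = 54; q' = 191 − 2·37 = 117.
ΔCS = ½(91 + 117)(50 − 37) = 1352; ΔPS = ½(91 + 117)(54 − 50) = 416.
Government spending = 17 × 117 = 1989.
Net change = 1352 + 416 − 1989 = -221. The loss equals the DWL triangle ½·17·26.

Net change in total surplus = -£221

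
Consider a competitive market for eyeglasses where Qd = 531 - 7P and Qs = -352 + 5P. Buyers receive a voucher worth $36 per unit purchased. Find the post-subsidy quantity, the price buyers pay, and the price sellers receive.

Pre-subsidy: 531 - 7P = -352 + 5P gives P* = 883/12, Q* = 191/12.
With the rebate, buyers effectively pay Pb = Ps − 36, where Ps is the price sellers receive.
Demand in terms of Ps becomes Qd = 531 − 7(Ps − 36) = 783 - 7Ps. Setting this equal to supply: 783 - 7Ps = -352 + 5Ps, so Ps = 1135/12.
Buyers pay Pb = 1135/12 − 36 = 703/12; Q' = -352 + 5·(1135/12) = 1451/12.

Q' = 1451/12; buyers pay 703/12; sellers receive 1135/12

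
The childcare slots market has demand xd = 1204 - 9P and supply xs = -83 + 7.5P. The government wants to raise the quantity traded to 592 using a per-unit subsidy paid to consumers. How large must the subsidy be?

Required subsidy s = 22 per unit

At x = 592, invert demand for the buyer price: Pb = (1204 − 592)/9 = 68; invert supply for the seller price: Ps = (592 − (-83))/7.5 = 90.
The subsidy must fill the gap: s = Ps − Pb = 90 − 68 = 22.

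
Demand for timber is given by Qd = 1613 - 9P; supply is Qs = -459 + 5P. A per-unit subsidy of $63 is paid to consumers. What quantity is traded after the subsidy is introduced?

Q' = 483.5

Pre-subsidy: 1613 - 9P = -459 + 5P gives P* = 148, Q* = 281.
With the rebate, buyers effectively pay Pb = Ps − 63, where Ps is the price sellers receive.
Demand in terms of Ps becomes Qd = 1613 − 9(Ps − 63) = 2180 - 9Ps. Setting this equal to supply: 2180 - 9Ps = -459 + 5Ps, so Ps = 188.5.
Buyers pay Pb = 188.5 − 63 = 125.5; Q' = -459 + 5·188.5 = 483.5.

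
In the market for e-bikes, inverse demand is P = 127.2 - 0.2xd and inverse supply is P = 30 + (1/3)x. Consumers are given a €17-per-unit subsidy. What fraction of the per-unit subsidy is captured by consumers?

Consumer share = 0.375

Pre-subsidy: 127.2 - 0.2x = 30 + (1/3)x gives x* = 182.25 and P* = 90.75.
With the rebate, buyers effectively pay Pb = Ps − 17, where Ps is the price sellers receive.
On the curves, Pb = 127.2 - 0.2x and Ps = 30 + (1/3)x; the wedge Ps − Pb = 17 gives 30 + (1/3)x − (127.2 - 0.2x) = 17, so x' = 214.125.
Then Pb = 127.2 − 0.2·214.125 = 84.375 and Ps = 30 + (1/3)·214.125 = 101.375.
Buyers' price falls by P* − Pb = 90.75 − 84.375 = 6.375; sellers' price rises by Ps − P* = 101.375 − 90.75 = 10.625.
So consumers capture 6.375/17 = 0.375 of each unit of subsidy.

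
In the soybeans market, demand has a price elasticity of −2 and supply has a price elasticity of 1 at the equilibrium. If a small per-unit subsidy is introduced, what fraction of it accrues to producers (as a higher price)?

Producer share = 2/3

For a small subsidy around the equilibrium, the benefit split depends on the relative slopes, which at a point are proportional to the elasticities.
Buyer share = εs/(εs + |εd|) = 1/(1 + 2) = 1/3; seller share = |εd|/(εs + |εd|) = 2/3.
So producers capture 2/3 of the subsidy.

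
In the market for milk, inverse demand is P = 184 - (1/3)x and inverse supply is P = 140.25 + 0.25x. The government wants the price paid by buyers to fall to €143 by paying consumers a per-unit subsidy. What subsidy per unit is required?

At a buyer price of 143, quantity demanded is 552 − 3·143 = 123.
Sellers supply 123 only when they receive Ps = 140.25 + 0.25·123 = 171.
s = Ps − Pb = 171 − 143 = 28.

Required subsidy s = €28 per unit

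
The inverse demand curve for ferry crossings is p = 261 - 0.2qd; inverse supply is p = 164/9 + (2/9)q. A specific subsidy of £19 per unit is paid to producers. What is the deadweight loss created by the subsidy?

Pre-subsidy: 261 - 0.2q = 164/9 + (2/9)q gives q* = 575 and p* = 146.
With the subsidy, sellers receive ps = pb + 19 for each unit, where pb is the price buyers pay.
On the curves, pb = 261 - 0.2q and ps = 164/9 + (2/9)q; the wedge ps − pb = 19 gives 164/9 + (2/9)q − (261 - 0.2q) = 19, so q' = 620.
Then pb = 261 − 0.2·620 = 137 and ps = 164/9 + (2/9)·620 = 156.
The subsidy expands output by 620 − 575 = 45 past the efficient level; on those units the gap between marginal cost and willingness to pay runs from 0 up to 19.
DWL = ½ × 19 × 45 = 427.5.

Deadweight loss = £427.5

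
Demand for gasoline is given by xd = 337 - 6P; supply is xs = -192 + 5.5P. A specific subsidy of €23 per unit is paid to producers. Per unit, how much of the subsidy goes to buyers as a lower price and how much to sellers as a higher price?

Buyers gain €11 per unit; sellers gain €12 per unit

Pre-subsidy: 337 - 6P = -192 + 5.5P gives P* = 46, x* = 61.
With the subsidy, sellers receive Ps = Pb + 23 for each unit, where Pb is the price buyers pay.
Supply in terms of Pb becomes xs = -192 + 5.5(Pb + 23) = -65.5 + 5.5Pb. Setting this equal to demand: 337 - 6Pb = -65.5 + 5.5Pb, so Pb = 35.
Sellers receive Ps = 35 + 23 = 58; x' = 337 − 6·35 = 127.
Buyers' price falls by P* − Pb = 46 − 35 = 11; sellers' price rises by Ps − P* = 58 − 46 = 12.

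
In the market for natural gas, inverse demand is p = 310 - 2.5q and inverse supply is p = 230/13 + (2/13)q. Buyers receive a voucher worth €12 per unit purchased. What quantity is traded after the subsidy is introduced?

q' = 344/3

Pre-subsidy: 310 - 2.5q = 230/13 + (2/13)q gives q* = 7600/69 and p* = 2390/69.
With the rebate, buyers effectively pay pb = ps − 12, where ps is the price sellers receive.
On the curves, pb = 310 - 2.5q and ps = 230/13 + (2/13)q; the wedge ps − pb = 12 gives 230/13 + (2/13)q − (310 - 2.5q) = 12, so q' = 344/3.
Then pb = 310 − 2.5·(344/3) = 70/3 and ps = 230/13 + (2/13)·(344/3) = 106/3.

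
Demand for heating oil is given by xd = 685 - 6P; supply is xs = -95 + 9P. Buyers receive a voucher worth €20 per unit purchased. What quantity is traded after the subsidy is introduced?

Pre-subsidy: 685 - 6P = -95 + 9P gives P* = 52, x* = 373.
With the rebate, buyers effectively pay Pb = Ps − 20, where Ps is the price sellers receive.
Demand in terms of Ps becomes xd = 685 − 6(Ps − 20) = 805 - 6Ps. Setting this equal to supply: 805 - 6Ps = -95 + 9Ps, so Ps = 60.
Buyers pay Pb = 60 − 20 = 40; x' = -95 + 9·60 = 445.

x' = 445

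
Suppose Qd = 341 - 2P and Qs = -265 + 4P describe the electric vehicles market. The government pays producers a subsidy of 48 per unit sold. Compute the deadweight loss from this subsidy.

Pre-subsidy: 341 - 2P = -265 + 4P gives P* = 101, Q* = 139.
With the subsidy, sellers receive Ps = Pb + 48 for each unit, where Pb is the price buyers pay.
Supply in terms of Pb becomes Qs = -265 + 4(Pb + 48) = -73 + 4Pb. Setting this equal to demand: 341 - 2Pb = -73 + 4Pb, so Pb = 69.
Sellers receive Ps = 69 + 48 = 117; Q' = 341 − 2·69 = 203.
The subsidy expands output by 203 − 139 = 64 past the efficient level; on those units the gap between marginal cost and willingness to pay runs from 0 up to 48.
DWL = ½ × 48 × 64 = 1536.

Deadweight loss = 1536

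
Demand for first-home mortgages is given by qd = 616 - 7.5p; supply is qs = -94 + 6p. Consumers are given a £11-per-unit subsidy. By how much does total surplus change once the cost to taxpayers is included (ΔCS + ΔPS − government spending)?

Net change in total surplus = -605/3

Pre-subsidy: 616 - 7.5p = -94 + 6p gives p* = 1420/27, q* = 1994/9.
With the rebate, buyers effectively pay pb = ps − 11, where ps is the price sellers receive.
Demand in terms of ps becomes qd = 616 − 7.5(ps − 11) = 698.5 - 7.5ps. Setting this equal to supply: 698.5 - 7.5ps = -94 + 6ps, so ps = 1585/27.
Buyers pay pb = 1585/27 − 11 = 1288/27; q' = -94 + 6·(1585/27) = 2324/9.
ΔCS = ½(1994/9 + 2324/9)(1420/27 − 1288/27) = 94996/81; ΔPS = ½(1994/9 + 2324/9)(1585/27 − 1420/27) = 118745/81.
Government spending = 11 × 2324/9 = 25564/9.
Net change = 94996/81 + 118745/81 − 25564/9 = -605/3. The loss equals the DWL triangle ½·11·110/3.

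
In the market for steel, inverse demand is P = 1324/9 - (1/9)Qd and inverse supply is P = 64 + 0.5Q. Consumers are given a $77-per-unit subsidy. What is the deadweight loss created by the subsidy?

Deadweight loss = $4851

Pre-subsidy: 1324/9 - (1/9)Q = 64 + 0.5Q gives Q* = 136 and P* = 132.
With the rebate, buyers effectively pay Pb = Ps − 77, where Ps is the price sellers receive.
On the curves, Pb = 1324/9 - (1/9)Q and Ps = 64 + 0.5Q; the wedge Ps − Pb = 77 gives 64 + 0.5Q − (1324/9 - (1/9)Q) = 77, so Q' = 262.
Then Pb = 1324/9 − (1/9)·262 = 118 and Ps = 64 + 0.5·262 = 195.
The subsidy expands output by 262 − 136 = 126 past the efficient level; on those units the gap between marginal cost and willingness to pay runs from 0 up to 77.
DWL = ½ × 77 × 126 = 4851.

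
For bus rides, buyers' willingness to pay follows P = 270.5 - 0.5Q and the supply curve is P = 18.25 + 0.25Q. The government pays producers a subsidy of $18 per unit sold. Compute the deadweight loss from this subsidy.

Pre-subsidy: 270.5 - 0.5Q = 18.25 + 0.25Q gives Q* = 1009/3 and P* = 307/3.
With the subsidy, sellers receive Ps = Pb + 18 for each unit, where Pb is the price buyers pay.
On the curves, Pb = 270.5 - 0.5Q and Ps = 18.25 + 0.25Q; the wedge Ps − Pb = 18 gives 18.25 + 0.25Q − (270.5 - 0.5Q) = 18, so Q' = 1081/3.
Then Pb = 270.5 − 0.5·(1081/3) = 271/3 and Ps = 18.25 + 0.25·(1081/3) = 325/3.
The subsidy expands output by 1081/3 − 1009/3 = 24 past the efficient level; on those units the gap between marginal cost and willingness to pay runs from 0 up to 18.
DWL = ½ × 18 × 24 = 216.

Deadweight loss = $216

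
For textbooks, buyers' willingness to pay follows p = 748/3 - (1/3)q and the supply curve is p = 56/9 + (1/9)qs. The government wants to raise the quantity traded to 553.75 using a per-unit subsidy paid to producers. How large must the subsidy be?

Required subsidy s = 3 per unit

At q = 553.75, from the demand curve buyers pay pb = 748/3 − (1/3)·553.75 = 64.75; from the supply curve sellers need ps = 56/9 + (1/9)·553.75 = 67.75.
The subsidy must fill the gap: s = ps − pb = 67.75 − 64.75 = 3.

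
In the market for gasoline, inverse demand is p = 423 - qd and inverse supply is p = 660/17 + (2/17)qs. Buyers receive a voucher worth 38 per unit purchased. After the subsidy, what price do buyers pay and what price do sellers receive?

Buyers pay 860/19; sellers receive 1582/19

Pre-subsidy: 423 - q = 660/17 + (2/17)q gives q* = 6531/19 and p* = 1506/19.
With the rebate, buyers effectively pay pb = ps − 38, where ps is the price sellers receive.
On the curves, pb = 423 - q and ps = 660/17 + (2/17)q; the wedge ps − pb = 38 gives 660/17 + (2/17)q − (423 - q) = 38, so q' = 7177/19.
Then pb = 423 − 1·(7177/19) = 860/19 and ps = 660/17 + (2/17)·(7177/19) = 1582/19.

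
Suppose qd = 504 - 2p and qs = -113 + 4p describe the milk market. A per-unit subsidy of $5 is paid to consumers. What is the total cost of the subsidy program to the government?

Pre-subsidy: 504 - 2p = -113 + 4p gives p* = 617/6, q* = 895/3.
With the rebate, buyers effectively pay pb = ps − 5, where ps is the price sellers receive.
Demand in terms of ps becomes qd = 504 − 2(ps − 5) = 514 - 2ps. Setting this equal to supply: 514 - 2ps = -113 + 4ps, so ps = 104.5.
Buyers pay pb = 104.5 − 5 = 99.5; q' = -113 + 4·104.5 = 305.
Government outlay = subsidy × quantity = 5 × 305 = 1525.

Government cost = $1525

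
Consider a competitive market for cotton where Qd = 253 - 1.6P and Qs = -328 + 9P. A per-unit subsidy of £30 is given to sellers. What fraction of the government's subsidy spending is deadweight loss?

Pre-subsidy: 253 - 1.6P = -328 + 9P gives P* = 2905/53, Q* = 8761/53.
With the subsidy, sellers receive Ps = Pb + 30 for each unit, where Pb is the price buyers pay.
Supply in terms of Pb becomes Qs = -328 + 9(Pb + 30) = -58 + 9Pb. Setting this equal to demand: 253 - 1.6Pb = -58 + 9Pb, so Pb = 1555/53.
Sellers receive Ps = 1555/53 + 30 = 3145/53; Q' = 253 − 1.6·(1555/53) = 10921/53.
ΔCS = ½(8761/53 + 10921/53)(2905/53 − 1555/53) = 13285350/2809; ΔPS = ½(8761/53 + 10921/53)(3145/53 − 2905/53) = 2361840/2809.
Government spending = 30 × 10921/53 = 327630/53.
DWL = ½ × 30 × (10921/53 − 8761/53) = 32400/53; fraction = (32400/53) / (327630/53) = 1080/10921.

DWL / government spending = 1080/10921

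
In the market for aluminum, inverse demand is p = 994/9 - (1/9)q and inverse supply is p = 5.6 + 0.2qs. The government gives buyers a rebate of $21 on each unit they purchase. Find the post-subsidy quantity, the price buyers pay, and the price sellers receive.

q' = 404.5; buyers pay $65.5; sellers receive $86.5

Pre-subsidy: 994/9 - (1/9)q = 5.6 + 0.2q gives q* = 337 and p* = 73.
With the rebate, buyers effectively pay pb = ps − 21, where ps is the price sellers receive.
On the curves, pb = 994/9 - (1/9)q and ps = 5.6 + 0.2q; the wedge ps − pb = 21 gives 5.6 + 0.2q − (994/9 - (1/9)q) = 21, so q' = 404.5.
Then pb = 994/9 − (1/9)·404.5 = 65.5 and ps = 5.6 + 0.2·404.5 = 86.5.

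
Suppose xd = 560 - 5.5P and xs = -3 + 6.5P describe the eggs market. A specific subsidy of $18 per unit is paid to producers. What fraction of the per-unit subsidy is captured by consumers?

Consumer share = 13/24

Pre-subsidy: 560 - 5.5P = -3 + 6.5P gives P* = 563/12, x* = 7247/24.
With the subsidy, sellers receive Ps = Pb + 18 for each unit, where Pb is the price buyers pay.
Supply in terms of Pb becomes xs = -3 + 6.5(Pb + 18) = 114 + 6.5Pb. Setting this equal to demand: 560 - 5.5Pb = 114 + 6.5Pb, so Pb = 223/6.
Sellers receive Ps = 223/6 + 18 = 331/6; x' = 560 − 5.5·(223/6) = 4267/12.
Buyers' price falls by P* − Pb = 563/12 − 223/6 = 9.75; sellers' price rises by Ps − P* = 331/6 − 563/12 = 8.25.
So consumers capture 9.75/18 = 13/24 of each unit of subsidy.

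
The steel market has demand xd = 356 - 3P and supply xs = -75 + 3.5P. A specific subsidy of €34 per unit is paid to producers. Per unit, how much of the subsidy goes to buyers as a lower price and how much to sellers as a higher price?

Pre-subsidy: 356 - 3P = -75 + 3.5P gives P* = 862/13, x* = 2042/13.
With the subsidy, sellers receive Ps = Pb + 34 for each unit, where Pb is the price buyers pay.
Supply in terms of Pb becomes xs = -75 + 3.5(Pb + 34) = 44 + 3.5Pb. Setting this equal to demand: 356 - 3Pb = 44 + 3.5Pb, so Pb = 48.
Sellers receive Ps = 48 + 34 = 82; x' = 356 − 3·48 = 212.
Buyers' price falls by P* − Pb = 862/13 − 48 = 238/13; sellers' price rises by Ps − P* = 82 − 862/13 = 204/13.

Buyers gain 238/13 per unit; sellers gain 204/13 per unit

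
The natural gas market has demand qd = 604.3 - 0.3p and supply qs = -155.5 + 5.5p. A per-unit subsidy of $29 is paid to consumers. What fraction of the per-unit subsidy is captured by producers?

Producer share = 3/58

Pre-subsidy: 604.3 - 0.3p = -155.5 + 5.5p gives p* = 131, q* = 565.
With the rebate, buyers effectively pay pb = ps − 29, where ps is the price sellers receive.
Demand in terms of ps becomes qd = 604.3 − 0.3(ps − 29) = 613 - 0.3ps. Setting this equal to supply: 613 - 0.3ps = -155.5 + 5.5ps, so ps = 132.5.
Buyers pay pb = 132.5 − 29 = 103.5; q' = -155.5 + 5.5·132.5 = 573.25.
Buyers' price falls by p* − pb = 131 − 103.5 = 27.5; sellers' price rises by ps − p* = 132.5 − 131 = 1.5.
So producers capture 1.5/29 = 3/58 of each unit of subsidy.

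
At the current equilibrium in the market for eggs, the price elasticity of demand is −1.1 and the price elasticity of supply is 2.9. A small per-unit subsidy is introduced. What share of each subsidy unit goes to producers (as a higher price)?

For a small subsidy around the equilibrium, the benefit split depends on the relative slopes, which at a point are proportional to the elasticities.
Buyer share = εs/(εs + |εd|) = 2.9/(2.9 + 1.1) = 0.725; seller share = |εd|/(εs + |εd|) = 0.275.
So producers capture 0.275 of the subsidy.

Producer share = 0.275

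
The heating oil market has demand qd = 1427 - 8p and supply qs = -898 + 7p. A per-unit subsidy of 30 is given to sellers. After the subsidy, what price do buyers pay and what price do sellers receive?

Pre-subsidy: 1427 - 8p = -898 + 7p gives p* = 155, q* = 187.
With the subsidy, sellers receive ps = pb + 30 for each unit, where pb is the price buyers pay.
Supply in terms of pb becomes qs = -898 + 7(pb + 30) = -688 + 7pb. Setting this equal to demand: 1427 - 8pb = -688 + 7pb, so pb = 141.
Sellers receive ps = 141 + 30 = 171; q' = 1427 − 8·141 = 299.

Buyers pay 141; sellers receive 171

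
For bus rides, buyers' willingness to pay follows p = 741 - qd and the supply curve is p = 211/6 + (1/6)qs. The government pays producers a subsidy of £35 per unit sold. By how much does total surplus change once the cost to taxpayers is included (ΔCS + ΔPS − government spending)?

Pre-subsidy: 741 - q = 211/6 + (1/6)q gives q* = 605 and p* = 136.
With the subsidy, sellers receive ps = pb + 35 for each unit, where pb is the price buyers pay.
On the curves, pb = 741 - q and ps = 211/6 + (1/6)q; the wedge ps − pb = 35 gives 211/6 + (1/6)q − (741 - q) = 35, so q' = 635.
Then pb = 741 − 1·635 = 106 and ps = 211/6 + (1/6)·635 = 141.
ΔCS = ½(605 + 635)(136 − 106) = 18600; ΔPS = ½(605 + 635)(141 − 136) = 3100.
Government spending = 35 × 635 = 22225.
Net change = 18600 + 3100 − 22225 = -525. The loss equals the DWL triangle ½·35·30.

Net change in total surplus = -£525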